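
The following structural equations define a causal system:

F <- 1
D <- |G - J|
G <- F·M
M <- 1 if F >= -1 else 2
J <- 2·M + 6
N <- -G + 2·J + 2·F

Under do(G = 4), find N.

Intervening sets G = 4 and removes its equation (G <- F·M).
M = 1 if F >= -1 else 2  [with F=1]  = 1
J = 2·M + 6  [with M=1]  = 8
N = -G + 2·J + 2·F  [with G=4, J=8, F=1]  = 14

14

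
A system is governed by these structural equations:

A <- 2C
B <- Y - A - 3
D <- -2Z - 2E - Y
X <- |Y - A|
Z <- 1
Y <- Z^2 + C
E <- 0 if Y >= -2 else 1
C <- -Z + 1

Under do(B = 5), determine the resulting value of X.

The intervention breaks the incoming arrows to B: B <- Y - A - 3 no longer applies, and B = 5.
X is not downstream of the intervention, so its value is determined by the original equations.
C = -Z + 1  [with Z=1]  = 0
Y = Z^2 + C  [with Z=1, C=0]  = 1
A = 2C  [with C=0]  = 0
X = |Y - A|  [with Y=1, A=0]  = 1

1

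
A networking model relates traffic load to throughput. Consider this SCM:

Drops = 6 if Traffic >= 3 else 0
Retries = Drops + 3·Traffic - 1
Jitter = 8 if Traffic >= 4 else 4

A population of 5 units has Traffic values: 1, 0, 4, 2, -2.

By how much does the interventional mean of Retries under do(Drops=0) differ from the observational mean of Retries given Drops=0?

Every unit gets Drops=0 under the intervention. Retries values become 2, -1, 11, 5, -7; E[Retries|do(Drops=0)] = 2.
Observing Drops=0 restricts to units where Drops's equation naturally yields 0: Traffic ∈ {1, 0, 2, -2}. In that subpopulation Retries = 2, -1, 5, -7, mean -0.25.
Difference = 2 − (-0.25) = 2.25.

2.25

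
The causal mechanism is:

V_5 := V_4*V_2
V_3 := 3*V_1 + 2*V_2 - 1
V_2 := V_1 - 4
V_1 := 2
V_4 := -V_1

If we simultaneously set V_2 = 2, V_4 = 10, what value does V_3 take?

9

The joint intervention fixes V_2 = 2, V_4 = 10, removing each variable's own equation.
V_3 = 3*V_1 + 2*V_2 - 1  [with V_1=2, V_2=2]  = 9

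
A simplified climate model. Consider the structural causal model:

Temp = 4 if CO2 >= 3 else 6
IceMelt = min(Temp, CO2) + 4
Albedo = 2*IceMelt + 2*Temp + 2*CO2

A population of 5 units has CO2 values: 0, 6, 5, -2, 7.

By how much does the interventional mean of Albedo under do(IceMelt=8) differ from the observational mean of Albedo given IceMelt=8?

Under do(IceMelt=8), IceMelt's equation is replaced by IceMelt=8 for every unit. Per-unit Albedo: 28, 36, 34, 24, 38. Mean = 32.
E[Albedo|IceMelt=8] averages over only the 3 units with IceMelt=8 (CO2 = 6, 5, 7): Albedo = 36, 34, 38, mean 36.
Difference = 32 − 36 = -4.

-4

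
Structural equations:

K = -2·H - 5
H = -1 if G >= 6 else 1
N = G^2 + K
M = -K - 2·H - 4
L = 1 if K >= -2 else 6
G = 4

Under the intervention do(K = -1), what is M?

The intervention breaks the incoming arrows to K: K = -2·H - 5 no longer applies, and K = -1.
H = -1 if G >= 6 else 1  [with G=4]  = 1
M = -K - 2·H - 4  [with K=-1, H=1]  = -5

-5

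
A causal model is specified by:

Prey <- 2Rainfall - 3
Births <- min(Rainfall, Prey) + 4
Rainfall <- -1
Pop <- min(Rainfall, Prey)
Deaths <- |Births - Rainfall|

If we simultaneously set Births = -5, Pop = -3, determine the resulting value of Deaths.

4

The joint intervention fixes Births = -5, Pop = -3, removing each variable's own equation.
Deaths = |Births - Rainfall|  [with Births=-5, Rainfall=-1]  = 4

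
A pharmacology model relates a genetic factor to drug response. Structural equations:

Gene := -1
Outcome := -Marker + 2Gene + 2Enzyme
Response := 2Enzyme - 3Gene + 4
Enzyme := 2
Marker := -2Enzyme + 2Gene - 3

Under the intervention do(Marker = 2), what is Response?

11

The intervention breaks the incoming arrows to Marker: Marker := -2Enzyme + 2Gene - 3 no longer applies, and Marker = 2.
Response is not downstream of the intervention, so its value is determined by the original equations.
Response = 2Enzyme - 3Gene + 4  [with Enzyme=2, Gene=-1]  = 11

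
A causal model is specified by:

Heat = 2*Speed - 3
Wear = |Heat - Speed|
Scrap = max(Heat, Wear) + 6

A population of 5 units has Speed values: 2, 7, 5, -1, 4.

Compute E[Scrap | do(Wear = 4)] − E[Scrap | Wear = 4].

do(Wear=4) breaks Wear's dependence on Speed. With Wear=4 fixed, Scrap across the units is 10, 17, 13, 10, 11, mean 12.2.
Observing Wear=4 restricts to units where Wear's equation naturally yields 4: Speed ∈ {7, -1}. In that subpopulation Scrap = 17, 10, mean 13.5.
Difference = 12.2 − 13.5 = -1.3.

-1.3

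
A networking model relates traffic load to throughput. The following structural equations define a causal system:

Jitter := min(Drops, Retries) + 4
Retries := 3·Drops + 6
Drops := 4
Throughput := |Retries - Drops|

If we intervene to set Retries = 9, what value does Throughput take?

Under do(Retries=9), the mechanism Retries := 3·Drops + 6 is discarded; Retries is fixed at 9.
Throughput = |Retries - Drops|  [with Retries=9, Drops=4]  = 5

5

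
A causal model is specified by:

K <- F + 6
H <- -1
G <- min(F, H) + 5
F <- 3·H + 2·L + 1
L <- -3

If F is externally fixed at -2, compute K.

The intervention breaks the incoming arrows to F: F <- 3·H + 2·L + 1 no longer applies, and F = -2.
K = F + 6  [with F=-2]  = 4

4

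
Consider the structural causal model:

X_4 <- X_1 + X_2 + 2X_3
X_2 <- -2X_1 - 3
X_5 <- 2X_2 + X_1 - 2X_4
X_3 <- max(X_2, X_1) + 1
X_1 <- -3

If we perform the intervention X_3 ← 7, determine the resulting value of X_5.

do(X_3=7) replaces the equation X_3 <- max(X_2, X_1) + 1 with the constant X_3 = 7.
X_2 = -2X_1 - 3  [with X_1=-3]  = 3
X_4 = X_1 + X_2 + 2X_3  [with X_1=-3, X_2=3, X_3=7]  = 14
X_5 = 2X_2 + X_1 - 2X_4  [with X_2=3, X_1=-3, X_4=14]  = -25

-25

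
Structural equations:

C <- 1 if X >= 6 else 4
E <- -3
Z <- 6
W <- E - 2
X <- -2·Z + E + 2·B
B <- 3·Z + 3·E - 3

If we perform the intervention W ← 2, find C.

do(W=2) replaces the equation W <- E - 2 with the constant W = 2.
Since C is not a descendant of the intervened variable, it is unaffected.
B = 3·Z + 3·E - 3  [with Z=6, E=-3]  = 6
X = -2·Z + E + 2·B  [with Z=6, E=-3, B=6]  = -3
C = 1 if X >= 6 else 4  [with X=-3]  = 4

4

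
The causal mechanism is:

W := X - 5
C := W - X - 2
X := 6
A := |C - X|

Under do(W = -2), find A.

Under do(W=-2), the mechanism W := X - 5 is discarded; W is fixed at -2.
C = W - X - 2  [with W=-2, X=6]  = -10
A = |C - X|  [with C=-10, X=6]  = 16

16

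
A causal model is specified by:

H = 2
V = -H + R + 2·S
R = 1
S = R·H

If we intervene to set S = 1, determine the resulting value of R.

1

Under do(S=1), the mechanism S = R·H is discarded; S is fixed at 1.
Since R is not a descendant of the intervened variable, it is unaffected.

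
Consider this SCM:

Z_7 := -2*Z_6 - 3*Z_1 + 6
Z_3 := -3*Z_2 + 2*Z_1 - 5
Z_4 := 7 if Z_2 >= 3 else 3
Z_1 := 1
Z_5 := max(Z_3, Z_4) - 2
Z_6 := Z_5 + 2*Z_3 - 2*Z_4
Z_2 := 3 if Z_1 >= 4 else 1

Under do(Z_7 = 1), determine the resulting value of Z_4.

3

Under do(Z_7=1), the mechanism Z_7 := -2*Z_6 - 3*Z_1 + 6 is discarded; Z_7 is fixed at 1.
Since Z_4 is not a descendant of the intervened variable, it is unaffected.
Z_2 = 3 if Z_1 >= 4 else 1  [with Z_1=1]  = 1
Z_4 = 7 if Z_2 >= 3 else 3  [with Z_2=1]  = 3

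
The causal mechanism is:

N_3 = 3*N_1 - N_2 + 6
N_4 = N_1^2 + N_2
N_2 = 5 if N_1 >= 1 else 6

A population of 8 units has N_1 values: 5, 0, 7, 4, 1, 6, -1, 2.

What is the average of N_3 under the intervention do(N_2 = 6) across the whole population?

9

Under do(N_2=6), N_2's equation is replaced by N_2=6 for every unit. Per-unit N_3: 15, 0, 21, 12, 3, 18, -3, 6. Mean = 9.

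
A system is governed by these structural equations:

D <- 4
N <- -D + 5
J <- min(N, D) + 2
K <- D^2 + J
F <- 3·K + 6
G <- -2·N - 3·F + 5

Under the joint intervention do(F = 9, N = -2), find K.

Setting F = 9, N = -2 by intervention discards those variables' equations.
J = min(N, D) + 2  [with N=-2, D=4]  = 0
K = D^2 + J  [with D=4, J=0]  = 16

16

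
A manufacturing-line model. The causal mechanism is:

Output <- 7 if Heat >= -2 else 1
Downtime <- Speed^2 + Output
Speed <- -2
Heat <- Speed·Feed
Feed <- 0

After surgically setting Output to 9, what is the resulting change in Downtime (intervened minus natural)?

2

Intervening sets Output = 9 and removes its equation (Output <- 7 if Heat >= -2 else 1).
Downtime = Speed^2 + Output  [with Speed=-2, Output=9]  = 13
Without intervention: Heat = Speed·Feed  [with Speed=-2, Feed=0]  = 0; Output = 7 if Heat >= -2 else 1  [with Heat=0]  = 7; Downtime = Speed^2 + Output  [with Speed=-2, Output=7]  = 11.
Change = 13 − 11 = 2.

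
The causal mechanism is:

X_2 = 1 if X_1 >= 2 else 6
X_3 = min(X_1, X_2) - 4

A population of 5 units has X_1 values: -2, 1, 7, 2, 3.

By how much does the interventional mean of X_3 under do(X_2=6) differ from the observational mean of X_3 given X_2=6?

Under do(X_2=6), X_2's equation is replaced by X_2=6 for every unit. Per-unit X_3: -6, -3, 2, -2, -1. Mean = -2.
E[X_3|X_2=6] averages over only the 2 units with X_2=6 (X_1 = -2, 1): X_3 = -6, -3, mean -4.5.
Difference = -2 − (-4.5) = 2.5.

2.5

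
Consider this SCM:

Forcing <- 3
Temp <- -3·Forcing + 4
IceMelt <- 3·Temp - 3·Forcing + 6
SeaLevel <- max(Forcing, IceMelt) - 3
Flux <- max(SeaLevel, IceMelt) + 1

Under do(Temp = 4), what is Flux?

10

do(Temp=4) replaces the equation Temp <- -3·Forcing + 4 with the constant Temp = 4.
IceMelt = 3·Temp - 3·Forcing + 6  [with Temp=4, Forcing=3]  = 9
SeaLevel = max(Forcing, IceMelt) - 3  [with Forcing=3, IceMelt=9]  = 6
Flux = max(SeaLevel, IceMelt) + 1  [with SeaLevel=6, IceMelt=9]  = 10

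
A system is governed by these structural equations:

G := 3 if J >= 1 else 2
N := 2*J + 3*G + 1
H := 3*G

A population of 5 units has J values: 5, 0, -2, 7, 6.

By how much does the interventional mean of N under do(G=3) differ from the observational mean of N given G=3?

-5.6

do(G=3) breaks G's dependence on J. With G=3 fixed, N across the units is 20, 10, 6, 24, 22, mean 16.4.
Conditioning on G=3 selects the 3 unit(s) with J ∈ {5, 7, 6}. Their N values: 20, 24, 22. Mean = 22.
Difference = 16.4 − 22 = -5.6.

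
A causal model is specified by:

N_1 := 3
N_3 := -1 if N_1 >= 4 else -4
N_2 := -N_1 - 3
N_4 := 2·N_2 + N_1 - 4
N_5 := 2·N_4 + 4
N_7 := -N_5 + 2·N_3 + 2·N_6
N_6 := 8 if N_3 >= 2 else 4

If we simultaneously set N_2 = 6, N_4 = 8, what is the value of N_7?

-20

Setting N_2 = 6, N_4 = 8 by intervention discards those variables' equations.
N_3 = -1 if N_1 >= 4 else -4  [with N_1=3]  = -4
N_5 = 2·N_4 + 4  [with N_4=8]  = 20
N_6 = 8 if N_3 >= 2 else 4  [with N_3=-4]  = 4
N_7 = -N_5 + 2·N_3 + 2·N_6  [with N_5=20, N_3=-4, N_6=4]  = -20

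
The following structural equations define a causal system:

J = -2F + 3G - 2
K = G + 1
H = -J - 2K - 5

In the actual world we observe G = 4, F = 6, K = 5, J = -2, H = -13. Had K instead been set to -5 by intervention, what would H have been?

do(K=-5) replaces the equation K = G + 1 with the constant K = -5.
J = -2F + 3G - 2  [with F=6, G=4]  = -2
H = -J - 2K - 5  [with J=-2, K=-5]  = 7

7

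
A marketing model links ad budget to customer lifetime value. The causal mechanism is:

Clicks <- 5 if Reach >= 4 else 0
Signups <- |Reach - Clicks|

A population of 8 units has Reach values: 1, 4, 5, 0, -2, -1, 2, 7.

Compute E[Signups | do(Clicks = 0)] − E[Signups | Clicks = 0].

The intervention sets Clicks=0 in all 8 units regardless of Reach. Recomputing Signups per unit gives 1, 4, 5, 0, 2, 1, 2, 7; average 2.75.
Conditioning on Clicks=0 selects the 5 unit(s) with Reach ∈ {1, 0, -2, -1, 2}. Their Signups values: 1, 0, 2, 1, 2. Mean = 1.2.
Difference = 2.75 − 1.2 = 1.55.

1.55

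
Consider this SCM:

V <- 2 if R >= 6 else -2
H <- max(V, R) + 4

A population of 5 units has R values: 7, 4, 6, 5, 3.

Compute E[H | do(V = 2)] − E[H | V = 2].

Under do(V=2), V's equation is replaced by V=2 for every unit. Per-unit H: 11, 8, 10, 9, 7. Mean = 9.
Conditioning on V=2 selects the 2 unit(s) with R ∈ {7, 6}. Their H values: 11, 10. Mean = 10.5.
Difference = 9 − 10.5 = -1.5.

-1.5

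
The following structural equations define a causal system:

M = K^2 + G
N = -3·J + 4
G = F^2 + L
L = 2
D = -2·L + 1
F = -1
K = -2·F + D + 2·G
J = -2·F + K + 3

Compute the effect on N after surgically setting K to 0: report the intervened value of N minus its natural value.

15

Under do(K=0), the mechanism K = -2·F + D + 2·G is discarded; K is fixed at 0.
J = -2·F + K + 3  [with F=-1, K=0]  = 5
N = -3·J + 4  [with J=5]  = -11
Without intervention: G = F^2 + L  [with F=-1, L=2]  = 3; D = -2·L + 1  [with L=2]  = -3; K = -2·F + D + 2·G  [with F=-1, D=-3, G=3]  = 5; J = -2·F + K + 3  [with F=-1, K=5]  = 10; N = -3·J + 4  [with J=10]  = -26.
Change = -11 − (-26) = 15.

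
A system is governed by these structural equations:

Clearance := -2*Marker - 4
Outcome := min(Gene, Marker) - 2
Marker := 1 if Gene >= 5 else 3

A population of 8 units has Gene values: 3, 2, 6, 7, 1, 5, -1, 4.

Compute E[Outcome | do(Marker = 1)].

Every unit gets Marker=1 under the intervention. Outcome values become -1, -1, -1, -1, -1, -1, -3, -1; E[Outcome|do(Marker=1)] = -1.25.

-1.25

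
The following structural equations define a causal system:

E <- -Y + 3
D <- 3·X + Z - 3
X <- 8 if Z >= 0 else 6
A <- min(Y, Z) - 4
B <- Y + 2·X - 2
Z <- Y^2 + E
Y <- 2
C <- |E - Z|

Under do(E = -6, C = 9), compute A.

Under do(E = -6, C = 9), each intervened variable's structural equation is replaced by its fixed value.
Z = Y^2 + E  [with Y=2, E=-6]  = -2
A = min(Y, Z) - 4  [with Y=2, Z=-2]  = -6

-6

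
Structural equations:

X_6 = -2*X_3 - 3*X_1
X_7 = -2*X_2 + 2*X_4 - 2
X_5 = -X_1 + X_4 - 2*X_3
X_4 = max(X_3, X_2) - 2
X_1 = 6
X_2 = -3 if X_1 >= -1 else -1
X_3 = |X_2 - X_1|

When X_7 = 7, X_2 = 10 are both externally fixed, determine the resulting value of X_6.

Under do(X_7 = 7, X_2 = 10), each intervened variable's structural equation is replaced by its fixed value.
X_3 = |X_2 - X_1|  [with X_2=10, X_1=6]  = 4
X_6 = -2*X_3 - 3*X_1  [with X_3=4, X_1=6]  = -26

-26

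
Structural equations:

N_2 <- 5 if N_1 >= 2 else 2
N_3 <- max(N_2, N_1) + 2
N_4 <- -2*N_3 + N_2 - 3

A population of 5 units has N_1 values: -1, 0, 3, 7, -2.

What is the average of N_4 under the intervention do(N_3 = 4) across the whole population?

-7.8

The intervention sets N_3=4 in all 5 units regardless of N_1. Recomputing N_4 per unit gives -9, -9, -6, -6, -9; average -7.8.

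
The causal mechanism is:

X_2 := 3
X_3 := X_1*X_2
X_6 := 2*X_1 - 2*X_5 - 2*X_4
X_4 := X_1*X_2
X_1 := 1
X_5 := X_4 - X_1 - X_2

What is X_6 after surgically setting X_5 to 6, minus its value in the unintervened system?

The intervention breaks the incoming arrows to X_5: X_5 := X_4 - X_1 - X_2 no longer applies, and X_5 = 6.
X_4 = X_1*X_2  [with X_1=1, X_2=3]  = 3
X_6 = 2*X_1 - 2*X_5 - 2*X_4  [with X_1=1, X_5=6, X_4=3]  = -16
Without intervention: X_4 = X_1*X_2  [with X_1=1, X_2=3]  = 3; X_5 = X_4 - X_1 - X_2  [with X_4=3, X_1=1, X_2=3]  = -1; X_6 = 2*X_1 - 2*X_5 - 2*X_4  [with X_1=1, X_5=-1, X_4=3]  = -2.
Change = -16 − (-2) = -14.

-14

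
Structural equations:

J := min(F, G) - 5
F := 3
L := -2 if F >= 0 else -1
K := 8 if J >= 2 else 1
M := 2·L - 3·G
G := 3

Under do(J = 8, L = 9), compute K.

Setting J = 8, L = 9 by intervention discards those variables' equations.
K = 8 if J >= 2 else 1  [with J=8]  = 8

8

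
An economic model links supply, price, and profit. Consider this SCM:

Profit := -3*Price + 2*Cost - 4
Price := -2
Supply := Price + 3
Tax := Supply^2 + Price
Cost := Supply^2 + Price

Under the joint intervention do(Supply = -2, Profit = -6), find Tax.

2

The joint intervention fixes Supply = -2, Profit = -6, removing each variable's own equation.
Tax = Supply^2 + Price  [with Supply=-2, Price=-2]  = 2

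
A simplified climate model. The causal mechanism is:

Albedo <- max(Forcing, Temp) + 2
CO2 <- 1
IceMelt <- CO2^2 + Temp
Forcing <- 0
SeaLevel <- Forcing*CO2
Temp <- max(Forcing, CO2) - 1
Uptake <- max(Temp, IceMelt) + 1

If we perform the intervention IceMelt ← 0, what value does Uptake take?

The intervention breaks the incoming arrows to IceMelt: IceMelt <- CO2^2 + Temp no longer applies, and IceMelt = 0.
Temp = max(Forcing, CO2) - 1  [with Forcing=0, CO2=1]  = 0
Uptake = max(Temp, IceMelt) + 1  [with Temp=0, IceMelt=0]  = 1

1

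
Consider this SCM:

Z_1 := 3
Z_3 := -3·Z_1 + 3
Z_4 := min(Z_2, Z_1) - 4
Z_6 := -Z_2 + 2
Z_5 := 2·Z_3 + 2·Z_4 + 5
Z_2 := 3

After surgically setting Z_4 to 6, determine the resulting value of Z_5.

5

Intervening sets Z_4 = 6 and removes its equation (Z_4 := min(Z_2, Z_1) - 4).
Z_3 = -3·Z_1 + 3  [with Z_1=3]  = -6
Z_5 = 2·Z_3 + 2·Z_4 + 5  [with Z_3=-6, Z_4=6]  = 5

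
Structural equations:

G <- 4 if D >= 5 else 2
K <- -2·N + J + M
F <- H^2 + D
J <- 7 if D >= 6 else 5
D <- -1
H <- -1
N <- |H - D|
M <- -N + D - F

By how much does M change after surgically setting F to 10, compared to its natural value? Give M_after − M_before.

Under do(F=10), the mechanism F <- H^2 + D is discarded; F is fixed at 10.
N = |H - D|  [with H=-1, D=-1]  = 0
M = -N + D - F  [with N=0, D=-1, F=10]  = -11
Without intervention: N = |H - D|  [with H=-1, D=-1]  = 0; F = H^2 + D  [with H=-1, D=-1]  = 0; M = -N + D - F  [with N=0, D=-1, F=0]  = -1.
Change = -11 − (-1) = -10.

-10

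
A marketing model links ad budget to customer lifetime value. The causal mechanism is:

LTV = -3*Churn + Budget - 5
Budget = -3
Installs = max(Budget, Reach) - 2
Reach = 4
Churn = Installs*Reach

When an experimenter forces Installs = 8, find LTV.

do(Installs=8) replaces the equation Installs = max(Budget, Reach) - 2 with the constant Installs = 8.
Churn = Installs*Reach  [with Installs=8, Reach=4]  = 32
LTV = -3*Churn + Budget - 5  [with Churn=32, Budget=-3]  = -104

-104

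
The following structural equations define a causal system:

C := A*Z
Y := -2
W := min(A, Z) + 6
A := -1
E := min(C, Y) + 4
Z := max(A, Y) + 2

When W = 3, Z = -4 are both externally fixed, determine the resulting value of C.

The joint intervention fixes W = 3, Z = -4, removing each variable's own equation.
C = A*Z  [with A=-1, Z=-4]  = 4

4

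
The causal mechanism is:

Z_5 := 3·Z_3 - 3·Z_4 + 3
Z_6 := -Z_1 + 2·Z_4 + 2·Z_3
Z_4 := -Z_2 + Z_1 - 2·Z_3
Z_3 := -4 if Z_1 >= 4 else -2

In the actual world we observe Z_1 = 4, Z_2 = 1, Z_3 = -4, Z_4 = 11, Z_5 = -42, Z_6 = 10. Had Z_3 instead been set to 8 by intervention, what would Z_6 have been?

-14

The intervention breaks the incoming arrows to Z_3: Z_3 := -4 if Z_1 >= 4 else -2 no longer applies, and Z_3 = 8.
Z_4 = -Z_2 + Z_1 - 2·Z_3  [with Z_2=1, Z_1=4, Z_3=8]  = -13
Z_6 = -Z_1 + 2·Z_4 + 2·Z_3  [with Z_1=4, Z_4=-13, Z_3=8]  = -14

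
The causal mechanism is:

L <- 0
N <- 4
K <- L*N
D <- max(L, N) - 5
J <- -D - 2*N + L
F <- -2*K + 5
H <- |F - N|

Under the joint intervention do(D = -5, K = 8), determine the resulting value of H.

The joint intervention fixes D = -5, K = 8, removing each variable's own equation.
F = -2*K + 5  [with K=8]  = -11
H = |F - N|  [with F=-11, N=4]  = 15

15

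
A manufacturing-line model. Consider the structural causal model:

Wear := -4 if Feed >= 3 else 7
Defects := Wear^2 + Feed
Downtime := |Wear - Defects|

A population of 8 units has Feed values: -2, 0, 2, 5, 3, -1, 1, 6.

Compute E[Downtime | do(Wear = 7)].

43.75

Under do(Wear=7), Wear's equation is replaced by Wear=7 for every unit. Per-unit Downtime: 40, 42, 44, 47, 45, 41, 43, 48. Mean = 43.75.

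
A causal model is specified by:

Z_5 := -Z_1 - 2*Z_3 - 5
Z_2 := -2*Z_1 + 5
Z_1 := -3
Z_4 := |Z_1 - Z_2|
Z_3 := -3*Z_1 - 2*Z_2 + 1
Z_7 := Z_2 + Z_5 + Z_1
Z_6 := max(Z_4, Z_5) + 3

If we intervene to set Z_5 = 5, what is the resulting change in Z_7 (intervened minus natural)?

-17

Under do(Z_5=5), the mechanism Z_5 := -Z_1 - 2*Z_3 - 5 is discarded; Z_5 is fixed at 5.
Z_2 = -2*Z_1 + 5  [with Z_1=-3]  = 11
Z_7 = Z_2 + Z_5 + Z_1  [with Z_2=11, Z_5=5, Z_1=-3]  = 13
Without intervention: Z_2 = -2*Z_1 + 5  [with Z_1=-3]  = 11; Z_3 = -3*Z_1 - 2*Z_2 + 1  [with Z_1=-3, Z_2=11]  = -12; Z_5 = -Z_1 - 2*Z_3 - 5  [with Z_1=-3, Z_3=-12]  = 22; Z_7 = Z_2 + Z_5 + Z_1  [with Z_2=11, Z_5=22, Z_1=-3]  = 30.
Change = 13 − 30 = -17.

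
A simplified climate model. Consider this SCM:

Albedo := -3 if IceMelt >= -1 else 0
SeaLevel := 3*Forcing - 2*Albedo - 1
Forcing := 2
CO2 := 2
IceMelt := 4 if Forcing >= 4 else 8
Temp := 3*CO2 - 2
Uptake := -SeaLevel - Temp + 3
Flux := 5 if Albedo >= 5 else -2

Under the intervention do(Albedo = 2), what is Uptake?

-2

do(Albedo=2) replaces the equation Albedo := -3 if IceMelt >= -1 else 0 with the constant Albedo = 2.
Temp = 3*CO2 - 2  [with CO2=2]  = 4
SeaLevel = 3*Forcing - 2*Albedo - 1  [with Forcing=2, Albedo=2]  = 1
Uptake = -SeaLevel - Temp + 3  [with SeaLevel=1, Temp=4]  = -2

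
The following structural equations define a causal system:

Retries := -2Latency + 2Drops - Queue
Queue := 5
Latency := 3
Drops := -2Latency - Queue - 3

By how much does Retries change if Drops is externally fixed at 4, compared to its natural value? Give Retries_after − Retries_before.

The intervention breaks the incoming arrows to Drops: Drops := -2Latency - Queue - 3 no longer applies, and Drops = 4.
Retries = -2Latency + 2Drops - Queue  [with Latency=3, Drops=4, Queue=5]  = -3
Without intervention: Drops = -2Latency - Queue - 3  [with Latency=3, Queue=5]  = -14; Retries = -2Latency + 2Drops - Queue  [with Latency=3, Drops=-14, Queue=5]  = -39.
Change = -3 − (-39) = 36.

36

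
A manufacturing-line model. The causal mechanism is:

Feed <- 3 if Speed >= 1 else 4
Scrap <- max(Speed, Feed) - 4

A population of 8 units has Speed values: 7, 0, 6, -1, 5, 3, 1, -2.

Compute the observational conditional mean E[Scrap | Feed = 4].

0

E[Scrap|Feed=4] averages over only the 3 units with Feed=4 (Speed = 0, -1, -2): Scrap = 0, 0, 0, mean 0.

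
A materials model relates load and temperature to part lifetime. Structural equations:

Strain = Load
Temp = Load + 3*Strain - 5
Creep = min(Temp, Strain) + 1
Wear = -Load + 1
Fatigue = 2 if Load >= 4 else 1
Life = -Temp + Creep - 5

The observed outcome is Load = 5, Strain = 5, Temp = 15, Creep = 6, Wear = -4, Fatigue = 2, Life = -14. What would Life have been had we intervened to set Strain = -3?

Under do(Strain=-3), the mechanism Strain = Load is discarded; Strain is fixed at -3.
Temp = Load + 3*Strain - 5  [with Load=5, Strain=-3]  = -9
Creep = min(Temp, Strain) + 1  [with Temp=-9, Strain=-3]  = -8
Life = -Temp + Creep - 5  [with Temp=-9, Creep=-8]  = -4

-4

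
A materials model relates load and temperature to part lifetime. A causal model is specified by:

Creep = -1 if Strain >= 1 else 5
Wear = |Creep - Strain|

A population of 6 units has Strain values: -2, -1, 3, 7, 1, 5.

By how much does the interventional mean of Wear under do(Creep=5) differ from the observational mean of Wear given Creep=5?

-3

Every unit gets Creep=5 under the intervention. Wear values become 7, 6, 2, 2, 4, 0; E[Wear|do(Creep=5)] = 3.5.
Conditioning on Creep=5 selects the 2 unit(s) with Strain ∈ {-2, -1}. Their Wear values: 7, 6. Mean = 6.5.
Difference = 3.5 − 6.5 = -3.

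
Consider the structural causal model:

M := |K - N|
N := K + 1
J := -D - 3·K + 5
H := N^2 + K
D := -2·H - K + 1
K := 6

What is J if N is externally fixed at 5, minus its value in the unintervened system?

-48

Under do(N=5), the mechanism N := K + 1 is discarded; N is fixed at 5.
H = N^2 + K  [with N=5, K=6]  = 31
D = -2·H - K + 1  [with H=31, K=6]  = -67
J = -D - 3·K + 5  [with D=-67, K=6]  = 54
Without intervention: N = K + 1  [with K=6]  = 7; H = N^2 + K  [with N=7, K=6]  = 55; D = -2·H - K + 1  [with H=55, K=6]  = -115; J = -D - 3·K + 5  [with D=-115, K=6]  = 102.
Change = 54 − 102 = -48.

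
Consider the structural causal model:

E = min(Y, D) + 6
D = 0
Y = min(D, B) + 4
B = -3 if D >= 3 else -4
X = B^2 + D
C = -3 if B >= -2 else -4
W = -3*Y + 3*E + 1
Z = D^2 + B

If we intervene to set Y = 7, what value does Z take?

The intervention breaks the incoming arrows to Y: Y = min(D, B) + 4 no longer applies, and Y = 7.
No directed path runs from Y to Z, so Z keeps its natural value.
B = -3 if D >= 3 else -4  [with D=0]  = -4
Z = D^2 + B  [with D=0, B=-4]  = -4

-4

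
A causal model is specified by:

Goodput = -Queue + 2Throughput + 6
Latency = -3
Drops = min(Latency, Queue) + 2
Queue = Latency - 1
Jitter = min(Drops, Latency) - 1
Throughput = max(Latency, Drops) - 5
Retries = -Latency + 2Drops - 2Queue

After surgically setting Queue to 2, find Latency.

-3

Under do(Queue=2), the mechanism Queue = Latency - 1 is discarded; Queue is fixed at 2.
Latency is not downstream of the intervention, so its value is determined by the original equations.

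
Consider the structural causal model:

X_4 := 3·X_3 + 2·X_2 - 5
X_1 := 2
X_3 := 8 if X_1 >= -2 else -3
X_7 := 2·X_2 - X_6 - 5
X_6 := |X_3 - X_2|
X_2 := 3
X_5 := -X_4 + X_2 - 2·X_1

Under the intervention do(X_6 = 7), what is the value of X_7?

-6

Intervening sets X_6 = 7 and removes its equation (X_6 := |X_3 - X_2|).
X_7 = 2·X_2 - X_6 - 5  [with X_2=3, X_6=7]  = -6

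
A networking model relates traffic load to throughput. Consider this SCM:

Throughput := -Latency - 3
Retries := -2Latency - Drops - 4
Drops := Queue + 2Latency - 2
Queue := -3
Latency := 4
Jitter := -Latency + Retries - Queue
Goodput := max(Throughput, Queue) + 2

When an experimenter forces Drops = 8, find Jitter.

do(Drops=8) replaces the equation Drops := Queue + 2Latency - 2 with the constant Drops = 8.
Retries = -2Latency - Drops - 4  [with Latency=4, Drops=8]  = -20
Jitter = -Latency + Retries - Queue  [with Latency=4, Retries=-20, Queue=-3]  = -21

-21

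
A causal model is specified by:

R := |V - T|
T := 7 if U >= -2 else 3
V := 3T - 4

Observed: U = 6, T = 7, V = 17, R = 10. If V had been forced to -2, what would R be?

The intervention breaks the incoming arrows to V: V := 3T - 4 no longer applies, and V = -2.
T = 7 if U >= -2 else 3  [with U=6]  = 7
R = |V - T|  [with V=-2, T=7]  = 9

9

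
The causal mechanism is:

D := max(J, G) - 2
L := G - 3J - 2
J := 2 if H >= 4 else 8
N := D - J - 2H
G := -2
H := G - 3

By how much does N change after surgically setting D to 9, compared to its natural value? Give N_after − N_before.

3

Under do(D=9), the mechanism D := max(J, G) - 2 is discarded; D is fixed at 9.
H = G - 3  [with G=-2]  = -5
J = 2 if H >= 4 else 8  [with H=-5]  = 8
N = D - J - 2H  [with D=9, J=8, H=-5]  = 11
Without intervention: H = G - 3  [with G=-2]  = -5; J = 2 if H >= 4 else 8  [with H=-5]  = 8; D = max(J, G) - 2  [with J=8, G=-2]  = 6; N = D - J - 2H  [with D=6, J=8, H=-5]  = 8.
Change = 11 − 8 = 3.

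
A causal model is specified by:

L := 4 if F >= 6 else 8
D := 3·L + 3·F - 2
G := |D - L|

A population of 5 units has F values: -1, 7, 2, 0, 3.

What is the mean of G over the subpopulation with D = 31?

Observing D=31 restricts to units where D's equation naturally yields 31: F ∈ {7, 3}. In that subpopulation G = 27, 23, mean 25.

25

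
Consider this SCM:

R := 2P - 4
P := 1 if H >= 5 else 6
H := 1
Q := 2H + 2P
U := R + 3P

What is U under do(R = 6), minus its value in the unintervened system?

-2

do(R=6) replaces the equation R := 2P - 4 with the constant R = 6.
P = 1 if H >= 5 else 6  [with H=1]  = 6
U = R + 3P  [with R=6, P=6]  = 24
Without intervention: P = 1 if H >= 5 else 6  [with H=1]  = 6; R = 2P - 4  [with P=6]  = 8; U = R + 3P  [with R=8, P=6]  = 26.
Change = 24 − 26 = -2.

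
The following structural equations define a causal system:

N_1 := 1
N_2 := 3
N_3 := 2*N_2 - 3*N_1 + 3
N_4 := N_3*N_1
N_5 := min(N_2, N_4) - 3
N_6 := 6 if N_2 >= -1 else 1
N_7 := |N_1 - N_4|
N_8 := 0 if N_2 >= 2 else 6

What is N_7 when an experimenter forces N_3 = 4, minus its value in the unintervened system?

The intervention breaks the incoming arrows to N_3: N_3 := 2*N_2 - 3*N_1 + 3 no longer applies, and N_3 = 4.
N_4 = N_3*N_1  [with N_3=4, N_1=1]  = 4
N_7 = |N_1 - N_4|  [with N_1=1, N_4=4]  = 3
Without intervention: N_3 = 2*N_2 - 3*N_1 + 3  [with N_2=3, N_1=1]  = 6; N_4 = N_3*N_1  [with N_3=6, N_1=1]  = 6; N_7 = |N_1 - N_4|  [with N_1=1, N_4=6]  = 5.
Change = 3 − 5 = -2.

-2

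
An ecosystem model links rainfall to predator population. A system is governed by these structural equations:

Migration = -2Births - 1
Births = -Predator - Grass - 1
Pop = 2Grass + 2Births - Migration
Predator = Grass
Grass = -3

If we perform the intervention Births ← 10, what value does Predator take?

-3

Under do(Births=10), the mechanism Births = -Predator - Grass - 1 is discarded; Births is fixed at 10.
Since Predator is not a descendant of the intervened variable, it is unaffected.
Predator = Grass  [with Grass=-3]  = -3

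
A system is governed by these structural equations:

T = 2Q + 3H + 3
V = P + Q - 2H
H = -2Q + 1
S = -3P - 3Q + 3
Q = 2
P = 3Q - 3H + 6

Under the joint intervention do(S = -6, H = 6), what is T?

The joint intervention fixes S = -6, H = 6, removing each variable's own equation.
T = 2Q + 3H + 3  [with Q=2, H=6]  = 25

25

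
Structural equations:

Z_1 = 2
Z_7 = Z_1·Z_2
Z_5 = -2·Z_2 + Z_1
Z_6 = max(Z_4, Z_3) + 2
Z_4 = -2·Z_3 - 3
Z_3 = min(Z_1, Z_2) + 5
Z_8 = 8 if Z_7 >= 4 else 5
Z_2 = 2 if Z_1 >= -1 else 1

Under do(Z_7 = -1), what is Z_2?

2

Under do(Z_7=-1), the mechanism Z_7 = Z_1·Z_2 is discarded; Z_7 is fixed at -1.
Z_2 is not downstream of the intervention, so its value is determined by the original equations.
Z_2 = 2 if Z_1 >= -1 else 1  [with Z_1=2]  = 2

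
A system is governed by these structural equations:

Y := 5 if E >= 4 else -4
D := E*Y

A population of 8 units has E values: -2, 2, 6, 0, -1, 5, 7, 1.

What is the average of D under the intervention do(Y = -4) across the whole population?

-9

do(Y=-4) breaks Y's dependence on E. With Y=-4 fixed, D across the units is 8, -8, -24, 0, 4, -20, -28, -4, mean -9.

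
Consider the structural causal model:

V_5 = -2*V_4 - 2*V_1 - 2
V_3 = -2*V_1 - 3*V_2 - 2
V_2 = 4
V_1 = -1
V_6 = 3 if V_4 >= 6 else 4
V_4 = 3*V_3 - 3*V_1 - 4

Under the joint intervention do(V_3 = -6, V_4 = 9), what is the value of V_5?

-18

Setting V_3 = -6, V_4 = 9 by intervention discards those variables' equations.
V_5 = -2*V_4 - 2*V_1 - 2  [with V_4=9, V_1=-1]  = -18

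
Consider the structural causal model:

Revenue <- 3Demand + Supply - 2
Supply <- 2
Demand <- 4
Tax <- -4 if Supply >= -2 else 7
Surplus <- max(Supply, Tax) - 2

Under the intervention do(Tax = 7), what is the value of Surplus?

5

Intervening sets Tax = 7 and removes its equation (Tax <- -4 if Supply >= -2 else 7).
Surplus = max(Supply, Tax) - 2  [with Supply=2, Tax=7]  = 5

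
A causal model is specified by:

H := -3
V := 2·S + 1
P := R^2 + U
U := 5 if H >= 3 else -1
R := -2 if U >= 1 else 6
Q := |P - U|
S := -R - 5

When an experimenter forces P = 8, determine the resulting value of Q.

Intervening sets P = 8 and removes its equation (P := R^2 + U).
U = 5 if H >= 3 else -1  [with H=-3]  = -1
Q = |P - U|  [with P=8, U=-1]  = 9

9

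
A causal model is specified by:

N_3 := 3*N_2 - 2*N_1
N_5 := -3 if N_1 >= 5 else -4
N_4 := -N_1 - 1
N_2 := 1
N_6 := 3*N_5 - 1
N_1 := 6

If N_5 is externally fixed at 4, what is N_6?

11

The intervention breaks the incoming arrows to N_5: N_5 := -3 if N_1 >= 5 else -4 no longer applies, and N_5 = 4.
N_6 = 3*N_5 - 1  [with N_5=4]  = 11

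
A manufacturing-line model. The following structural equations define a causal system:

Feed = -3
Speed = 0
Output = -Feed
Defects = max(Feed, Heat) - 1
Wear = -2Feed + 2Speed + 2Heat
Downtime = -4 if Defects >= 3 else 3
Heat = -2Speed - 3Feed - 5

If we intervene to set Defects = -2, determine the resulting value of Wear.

14

The intervention breaks the incoming arrows to Defects: Defects = max(Feed, Heat) - 1 no longer applies, and Defects = -2.
Since Wear is not a descendant of the intervened variable, it is unaffected.
Heat = -2Speed - 3Feed - 5  [with Speed=0, Feed=-3]  = 4
Wear = -2Feed + 2Speed + 2Heat  [with Feed=-3, Speed=0, Heat=4]  = 14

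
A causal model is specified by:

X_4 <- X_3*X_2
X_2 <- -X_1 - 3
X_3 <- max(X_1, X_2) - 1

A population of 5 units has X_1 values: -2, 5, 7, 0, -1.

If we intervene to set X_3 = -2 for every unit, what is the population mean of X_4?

9.6

do(X_3=-2) breaks X_3's dependence on X_1. With X_3=-2 fixed, X_4 across the units is 2, 16, 20, 6, 4, mean 9.6.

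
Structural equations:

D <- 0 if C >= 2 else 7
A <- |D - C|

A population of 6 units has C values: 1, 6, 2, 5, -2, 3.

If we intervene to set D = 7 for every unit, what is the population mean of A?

do(D=7) breaks D's dependence on C. With D=7 fixed, A across the units is 6, 1, 5, 2, 9, 4, mean 4.5.

4.5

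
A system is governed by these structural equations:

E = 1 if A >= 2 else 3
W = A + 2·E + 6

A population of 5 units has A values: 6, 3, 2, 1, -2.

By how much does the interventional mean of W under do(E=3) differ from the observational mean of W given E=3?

The intervention sets E=3 in all 5 units regardless of A. Recomputing W per unit gives 18, 15, 14, 13, 10; average 14.
Observing E=3 restricts to units where E's equation naturally yields 3: A ∈ {1, -2}. In that subpopulation W = 13, 10, mean 11.5.
Difference = 14 − 11.5 = 2.5.

2.5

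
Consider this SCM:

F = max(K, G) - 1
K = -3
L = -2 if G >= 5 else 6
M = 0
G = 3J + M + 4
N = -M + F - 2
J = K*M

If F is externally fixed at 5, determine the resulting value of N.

3

The intervention breaks the incoming arrows to F: F = max(K, G) - 1 no longer applies, and F = 5.
N = -M + F - 2  [with M=0, F=5]  = 3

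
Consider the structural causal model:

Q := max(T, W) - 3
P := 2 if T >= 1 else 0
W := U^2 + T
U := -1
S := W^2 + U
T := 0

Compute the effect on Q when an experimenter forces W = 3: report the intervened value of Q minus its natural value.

The intervention breaks the incoming arrows to W: W := U^2 + T no longer applies, and W = 3.
Q = max(T, W) - 3  [with T=0, W=3]  = 0
Without intervention: W = U^2 + T  [with U=-1, T=0]  = 1; Q = max(T, W) - 3  [with T=0, W=1]  = -2.
Change = 0 − (-2) = 2.

2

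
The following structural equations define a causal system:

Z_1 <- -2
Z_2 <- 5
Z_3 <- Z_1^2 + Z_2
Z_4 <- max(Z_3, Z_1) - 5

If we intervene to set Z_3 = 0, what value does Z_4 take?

-5

The intervention breaks the incoming arrows to Z_3: Z_3 <- Z_1^2 + Z_2 no longer applies, and Z_3 = 0.
Z_4 = max(Z_3, Z_1) - 5  [with Z_3=0, Z_1=-2]  = -5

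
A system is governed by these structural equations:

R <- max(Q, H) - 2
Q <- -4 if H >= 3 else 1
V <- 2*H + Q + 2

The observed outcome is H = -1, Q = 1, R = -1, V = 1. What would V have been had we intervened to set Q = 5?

5

Under do(Q=5), the mechanism Q <- -4 if H >= 3 else 1 is discarded; Q is fixed at 5.
V = 2*H + Q + 2  [with H=-1, Q=5]  = 5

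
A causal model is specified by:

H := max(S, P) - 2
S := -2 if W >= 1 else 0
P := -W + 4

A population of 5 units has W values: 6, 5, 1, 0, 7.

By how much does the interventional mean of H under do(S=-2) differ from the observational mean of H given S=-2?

Under do(S=-2), S's equation is replaced by S=-2 for every unit. Per-unit H: -4, -3, 1, 2, -4. Mean = -1.6.
E[H|S=-2] averages over only the 4 units with S=-2 (W = 6, 5, 1, 7): H = -4, -3, 1, -4, mean -2.5.
Difference = -1.6 − (-2.5) = 0.9.

0.9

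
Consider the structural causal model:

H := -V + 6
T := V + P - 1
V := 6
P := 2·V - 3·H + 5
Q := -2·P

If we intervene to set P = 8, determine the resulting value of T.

The intervention breaks the incoming arrows to P: P := 2·V - 3·H + 5 no longer applies, and P = 8.
T = V + P - 1  [with V=6, P=8]  = 13

13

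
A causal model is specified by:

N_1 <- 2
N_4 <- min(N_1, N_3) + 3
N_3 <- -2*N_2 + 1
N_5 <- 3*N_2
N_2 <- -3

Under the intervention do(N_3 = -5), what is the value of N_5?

-9

do(N_3=-5) replaces the equation N_3 <- -2*N_2 + 1 with the constant N_3 = -5.
N_5 is not downstream of the intervention, so its value is determined by the original equations.
N_5 = 3*N_2  [with N_2=-3]  = -9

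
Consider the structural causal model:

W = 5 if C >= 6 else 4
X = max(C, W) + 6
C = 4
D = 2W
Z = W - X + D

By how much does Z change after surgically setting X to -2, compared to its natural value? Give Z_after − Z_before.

do(X=-2) replaces the equation X = max(C, W) + 6 with the constant X = -2.
W = 5 if C >= 6 else 4  [with C=4]  = 4
D = 2W  [with W=4]  = 8
Z = W - X + D  [with W=4, X=-2, D=8]  = 14
Without intervention: W = 5 if C >= 6 else 4  [with C=4]  = 4; X = max(C, W) + 6  [with C=4, W=4]  = 10; D = 2W  [with W=4]  = 8; Z = W - X + D  [with W=4, X=10, D=8]  = 2.
Change = 14 − 2 = 12.

12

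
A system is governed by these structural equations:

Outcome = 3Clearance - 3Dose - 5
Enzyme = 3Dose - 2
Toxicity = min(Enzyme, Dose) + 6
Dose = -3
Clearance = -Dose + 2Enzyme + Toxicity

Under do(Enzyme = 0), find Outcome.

do(Enzyme=0) replaces the equation Enzyme = 3Dose - 2 with the constant Enzyme = 0.
Toxicity = min(Enzyme, Dose) + 6  [with Enzyme=0, Dose=-3]  = 3
Clearance = -Dose + 2Enzyme + Toxicity  [with Dose=-3, Enzyme=0, Toxicity=3]  = 6
Outcome = 3Clearance - 3Dose - 5  [with Clearance=6, Dose=-3]  = 22

22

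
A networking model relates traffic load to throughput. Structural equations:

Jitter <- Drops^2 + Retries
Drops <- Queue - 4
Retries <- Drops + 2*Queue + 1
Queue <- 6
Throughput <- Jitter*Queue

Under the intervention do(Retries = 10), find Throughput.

84

do(Retries=10) replaces the equation Retries <- Drops + 2*Queue + 1 with the constant Retries = 10.
Drops = Queue - 4  [with Queue=6]  = 2
Jitter = Drops^2 + Retries  [with Drops=2, Retries=10]  = 14
Throughput = Jitter*Queue  [with Jitter=14, Queue=6]  = 84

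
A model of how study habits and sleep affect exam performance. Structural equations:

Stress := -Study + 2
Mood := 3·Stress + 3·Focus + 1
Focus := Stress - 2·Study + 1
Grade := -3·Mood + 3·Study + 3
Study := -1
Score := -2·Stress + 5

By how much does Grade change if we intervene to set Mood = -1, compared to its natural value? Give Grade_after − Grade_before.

87

The intervention breaks the incoming arrows to Mood: Mood := 3·Stress + 3·Focus + 1 no longer applies, and Mood = -1.
Grade = -3·Mood + 3·Study + 3  [with Mood=-1, Study=-1]  = 3
Without intervention: Stress = -Study + 2  [with Study=-1]  = 3; Focus = Stress - 2·Study + 1  [with Stress=3, Study=-1]  = 6; Mood = 3·Stress + 3·Focus + 1  [with Stress=3, Focus=6]  = 28; Grade = -3·Mood + 3·Study + 3  [with Mood=28, Study=-1]  = -84.
Change = 3 − (-84) = 87.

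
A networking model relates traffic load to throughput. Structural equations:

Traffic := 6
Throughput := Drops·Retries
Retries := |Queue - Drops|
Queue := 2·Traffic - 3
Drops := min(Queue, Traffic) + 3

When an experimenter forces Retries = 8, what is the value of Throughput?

Intervening sets Retries = 8 and removes its equation (Retries := |Queue - Drops|).
Queue = 2·Traffic - 3  [with Traffic=6]  = 9
Drops = min(Queue, Traffic) + 3  [with Queue=9, Traffic=6]  = 9
Throughput = Drops·Retries  [with Drops=9, Retries=8]  = 72

72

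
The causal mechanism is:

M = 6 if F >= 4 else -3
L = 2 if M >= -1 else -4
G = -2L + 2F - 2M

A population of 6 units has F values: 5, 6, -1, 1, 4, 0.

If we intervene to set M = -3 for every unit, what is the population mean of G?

do(M=-3) breaks M's dependence on F. With M=-3 fixed, G across the units is 24, 26, 12, 16, 22, 14, mean 19.

19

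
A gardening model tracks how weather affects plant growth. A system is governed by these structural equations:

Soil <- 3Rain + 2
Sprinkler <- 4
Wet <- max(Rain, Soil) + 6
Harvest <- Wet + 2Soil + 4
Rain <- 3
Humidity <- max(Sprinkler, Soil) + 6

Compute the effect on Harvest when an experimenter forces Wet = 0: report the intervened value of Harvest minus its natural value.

-17

Under do(Wet=0), the mechanism Wet <- max(Rain, Soil) + 6 is discarded; Wet is fixed at 0.
Soil = 3Rain + 2  [with Rain=3]  = 11
Harvest = Wet + 2Soil + 4  [with Wet=0, Soil=11]  = 26
Without intervention: Soil = 3Rain + 2  [with Rain=3]  = 11; Wet = max(Rain, Soil) + 6  [with Rain=3, Soil=11]  = 17; Harvest = Wet + 2Soil + 4  [with Wet=17, Soil=11]  = 43.
Change = 26 − 43 = -17.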